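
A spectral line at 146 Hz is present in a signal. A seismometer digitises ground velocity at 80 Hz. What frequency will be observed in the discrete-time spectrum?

14 Hz

146 Hz mod fs = 66 Hz.
66 Hz > fs/2 = 40 Hz, folds to fs − 66 Hz = 14 Hz.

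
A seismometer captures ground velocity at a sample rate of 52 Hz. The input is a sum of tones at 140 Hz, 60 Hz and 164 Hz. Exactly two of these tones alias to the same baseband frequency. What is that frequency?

8 Hz

fs/2 = 26 Hz.
140 Hz mod fs = 36 Hz.
36 Hz > fs/2 = 26 Hz, folds to fs − 36 Hz = 16 Hz.
60 Hz mod fs = 8 Hz.
8 Hz ≤ fs/2 = 26 Hz, appears at 8 Hz.
164 Hz mod fs = 8 Hz.
8 Hz ≤ fs/2 = 26 Hz, appears at 8 Hz.
60 Hz and 164 Hz both map to 8 Hz.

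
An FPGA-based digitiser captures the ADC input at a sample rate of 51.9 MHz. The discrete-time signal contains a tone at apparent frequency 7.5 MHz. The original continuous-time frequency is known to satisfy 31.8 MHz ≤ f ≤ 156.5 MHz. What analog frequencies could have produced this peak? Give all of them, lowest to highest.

Frequencies that alias to 7.5 MHz are k·fs ± 7.5 MHz for integer k ≥ 0.
k=0: 7.5 MHz.
k=1: 44.4 MHz, 59.4 MHz.
k=2: 96.3 MHz, 111.3 MHz.
k=3: 148.2 MHz, 163.2 MHz.
k=4: 200.1 MHz, 215.1 MHz.
Within [31.8 MHz, 156.5 MHz]: 44.4 MHz, 59.4 MHz, 96.3 MHz, 111.3 MHz, 148.2 MHz.

44.4 MHz, 59.4 MHz, 96.3 MHz, 111.3 MHz, 148.2 MHz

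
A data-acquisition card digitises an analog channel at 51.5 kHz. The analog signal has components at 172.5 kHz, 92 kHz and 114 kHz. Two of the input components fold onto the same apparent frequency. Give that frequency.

11 kHz

fs/2 = 25.75 kHz.
172.5 kHz mod fs = 18 kHz.
18 kHz ≤ fs/2 = 25.75 kHz, appears at 18 kHz.
92 kHz mod fs = 40.5 kHz.
40.5 kHz > fs/2 = 25.75 kHz, folds to fs − 40.5 kHz = 11 kHz.
114 kHz mod fs = 11 kHz.
11 kHz ≤ fs/2 = 25.75 kHz, appears at 11 kHz.
92 kHz and 114 kHz both map to 11 kHz.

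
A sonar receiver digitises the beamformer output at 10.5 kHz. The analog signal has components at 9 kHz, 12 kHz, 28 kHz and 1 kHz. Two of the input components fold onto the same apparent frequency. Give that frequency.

fs/2 = 5.25 kHz.
9 kHz > fs/2 = 5.25 kHz, folds to fs − 9 kHz = 1.5 kHz.
12 kHz mod fs = 1.5 kHz.
1.5 kHz ≤ fs/2 = 5.25 kHz, appears at 1.5 kHz.
28 kHz mod fs = 7 kHz.
7 kHz > fs/2 = 5.25 kHz, folds to fs − 7 kHz = 3.5 kHz.
1 kHz ≤ fs/2 = 5.25 kHz, passes unchanged.
9 kHz and 12 kHz both map to 1.5 kHz.

1.5 kHz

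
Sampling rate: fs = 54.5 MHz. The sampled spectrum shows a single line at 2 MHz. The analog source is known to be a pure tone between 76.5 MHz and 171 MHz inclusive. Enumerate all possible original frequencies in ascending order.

107 MHz, 111 MHz, 161.5 MHz, 165.5 MHz

Frequencies that alias to 2 MHz are k·fs ± 2 MHz for integer k ≥ 0.
k=0: 2 MHz.
k=1: 52.5 MHz, 56.5 MHz.
k=2: 107 MHz, 111 MHz.
k=3: 161.5 MHz, 165.5 MHz.
k=4: 216 MHz, 220 MHz.
Within [76.5 MHz, 171 MHz]: 107 MHz, 111 MHz, 161.5 MHz, 165.5 MHz.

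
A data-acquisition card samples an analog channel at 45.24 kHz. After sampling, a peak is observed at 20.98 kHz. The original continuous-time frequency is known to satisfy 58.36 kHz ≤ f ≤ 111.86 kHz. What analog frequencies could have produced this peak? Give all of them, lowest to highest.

Frequencies that alias to 20.98 kHz are k·fs ± 20.98 kHz for integer k ≥ 0.
k=0: 20.98 kHz.
k=1: 24.26 kHz, 66.22 kHz.
k=2: 69.5 kHz, 111.46 kHz.
k=3: 114.74 kHz, 156.7 kHz.
Within [58.36 kHz, 111.86 kHz]: 66.22 kHz, 69.5 kHz, 111.46 kHz.

66.22 kHz, 69.5 kHz, 111.46 kHz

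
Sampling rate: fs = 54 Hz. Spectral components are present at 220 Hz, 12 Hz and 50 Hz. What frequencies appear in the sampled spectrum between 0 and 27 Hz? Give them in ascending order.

4 Hz, 12 Hz

fs/2 = 27 Hz.
220 Hz mod fs = 4 Hz.
4 Hz ≤ fs/2 = 27 Hz, appears at 4 Hz.
12 Hz ≤ fs/2 = 27 Hz, passes unchanged.
50 Hz > fs/2 = 27 Hz, folds to fs − 50 Hz = 4 Hz.
Distinct values: {4 Hz, 12 Hz}.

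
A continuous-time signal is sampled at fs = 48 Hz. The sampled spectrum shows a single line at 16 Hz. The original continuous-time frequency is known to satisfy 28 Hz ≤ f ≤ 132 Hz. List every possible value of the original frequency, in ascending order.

32 Hz, 64 Hz, 80 Hz, 112 Hz, 128 Hz

Frequencies that alias to 16 Hz are k·fs ± 16 Hz for integer k ≥ 0.
k=0: 16 Hz.
k=1: 32 Hz, 64 Hz.
k=2: 80 Hz, 112 Hz.
k=3: 128 Hz, 160 Hz.
k=4: 176 Hz, 208 Hz.
Within [28 Hz, 132 Hz]: 32 Hz, 64 Hz, 80 Hz, 112 Hz, 128 Hz.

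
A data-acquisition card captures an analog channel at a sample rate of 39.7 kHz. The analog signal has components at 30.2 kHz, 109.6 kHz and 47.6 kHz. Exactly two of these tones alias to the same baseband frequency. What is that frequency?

9.5 kHz

fs/2 = 19.85 kHz.
30.2 kHz > fs/2 = 19.85 kHz, folds to fs − 30.2 kHz = 9.5 kHz.
109.6 kHz mod fs = 30.2 kHz.
30.2 kHz > fs/2 = 19.85 kHz, folds to fs − 30.2 kHz = 9.5 kHz.
47.6 kHz mod fs = 7.9 kHz.
7.9 kHz ≤ fs/2 = 19.85 kHz, appears at 7.9 kHz.
30.2 kHz and 109.6 kHz both map to 9.5 kHz.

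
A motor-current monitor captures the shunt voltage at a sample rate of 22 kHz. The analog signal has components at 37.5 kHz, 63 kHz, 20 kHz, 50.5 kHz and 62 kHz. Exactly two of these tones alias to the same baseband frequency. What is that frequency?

fs/2 = 11 kHz.
37.5 kHz mod fs = 15.5 kHz.
15.5 kHz > fs/2 = 11 kHz, folds to fs − 15.5 kHz = 6.5 kHz.
63 kHz mod fs = 19 kHz.
19 kHz > fs/2 = 11 kHz, folds to fs − 19 kHz = 3 kHz.
20 kHz > fs/2 = 11 kHz, folds to fs − 20 kHz = 2 kHz.
50.5 kHz mod fs = 6.5 kHz.
6.5 kHz ≤ fs/2 = 11 kHz, appears at 6.5 kHz.
62 kHz mod fs = 18 kHz.
18 kHz > fs/2 = 11 kHz, folds to fs − 18 kHz = 4 kHz.
37.5 kHz and 50.5 kHz both map to 6.5 kHz.

6.5 kHz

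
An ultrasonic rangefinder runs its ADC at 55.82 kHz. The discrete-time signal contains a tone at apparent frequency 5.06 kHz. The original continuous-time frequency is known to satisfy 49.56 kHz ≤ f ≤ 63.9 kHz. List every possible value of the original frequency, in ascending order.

Frequencies that alias to 5.06 kHz are k·fs ± 5.06 kHz for integer k ≥ 0.
k=0: 5.06 kHz.
k=1: 50.76 kHz, 60.88 kHz.
k=2: 106.58 kHz, 116.7 kHz.
Within [49.56 kHz, 63.9 kHz]: 50.76 kHz, 60.88 kHz.

50.76 kHz, 60.88 kHz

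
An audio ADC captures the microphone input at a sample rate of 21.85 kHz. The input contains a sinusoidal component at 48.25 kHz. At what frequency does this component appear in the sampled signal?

48.25 kHz mod fs = 4.55 kHz.
4.55 kHz ≤ fs/2 = 10.925 kHz, appears at 4.55 kHz.

4.55 kHz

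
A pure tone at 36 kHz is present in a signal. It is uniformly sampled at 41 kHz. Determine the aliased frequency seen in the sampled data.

36 kHz > fs/2 = 20.5 kHz, folds to fs − 36 kHz = 5 kHz.

5 kHz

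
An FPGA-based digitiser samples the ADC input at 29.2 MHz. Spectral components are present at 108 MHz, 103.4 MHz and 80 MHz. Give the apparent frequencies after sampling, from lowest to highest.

7.6 MHz, 8.8 MHz, 13.4 MHz

fs/2 = 14.6 MHz.
108 MHz mod fs = 20.4 MHz.
20.4 MHz > fs/2 = 14.6 MHz, folds to fs − 20.4 MHz = 8.8 MHz.
103.4 MHz mod fs = 15.8 MHz.
15.8 MHz > fs/2 = 14.6 MHz, folds to fs − 15.8 MHz = 13.4 MHz.
80 MHz mod fs = 21.6 MHz.
21.6 MHz > fs/2 = 14.6 MHz, folds to fs − 21.6 MHz = 7.6 MHz.
Distinct values: {7.6 MHz, 8.8 MHz, 13.4 MHz}.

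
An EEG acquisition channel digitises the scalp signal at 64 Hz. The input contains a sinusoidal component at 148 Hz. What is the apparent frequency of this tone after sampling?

148 Hz mod fs = 20 Hz.
20 Hz ≤ fs/2 = 32 Hz, appears at 20 Hz.

20 Hz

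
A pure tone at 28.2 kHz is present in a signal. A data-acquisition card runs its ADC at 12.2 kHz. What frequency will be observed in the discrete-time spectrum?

28.2 kHz mod fs = 3.8 kHz.
3.8 kHz ≤ fs/2 = 6.1 kHz, appears at 3.8 kHz.

3.8 kHz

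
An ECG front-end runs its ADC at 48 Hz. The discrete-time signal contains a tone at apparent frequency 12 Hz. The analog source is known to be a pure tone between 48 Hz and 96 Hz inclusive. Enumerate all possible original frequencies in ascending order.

60 Hz, 84 Hz

Frequencies that alias to 12 Hz are k·fs ± 12 Hz for integer k ≥ 0.
k=0: 12 Hz.
k=1: 36 Hz, 60 Hz.
k=2: 84 Hz, 108 Hz.
k=3: 132 Hz, 156 Hz.
Within [48 Hz, 96 Hz]: 60 Hz, 84 Hz.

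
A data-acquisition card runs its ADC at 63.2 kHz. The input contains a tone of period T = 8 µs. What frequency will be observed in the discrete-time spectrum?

T = 8 µs → f = 1/T = 125 kHz.
125 kHz mod fs = 61.8 kHz.
61.8 kHz > fs/2 = 31.6 kHz, folds to fs − 61.8 kHz = 1.4 kHz.

1.4 kHz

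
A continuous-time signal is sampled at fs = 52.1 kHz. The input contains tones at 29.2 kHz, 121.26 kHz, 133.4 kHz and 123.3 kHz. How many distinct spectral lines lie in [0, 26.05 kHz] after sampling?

3

fs/2 = 26.05 kHz.
29.2 kHz > fs/2 = 26.05 kHz, folds to fs − 29.2 kHz = 22.9 kHz.
121.26 kHz mod fs = 17.06 kHz.
17.06 kHz ≤ fs/2 = 26.05 kHz, appears at 17.06 kHz.
133.4 kHz mod fs = 29.2 kHz.
29.2 kHz > fs/2 = 26.05 kHz, folds to fs − 29.2 kHz = 22.9 kHz.
123.3 kHz mod fs = 19.1 kHz.
19.1 kHz ≤ fs/2 = 26.05 kHz, appears at 19.1 kHz.
Distinct values: {17.06 kHz, 19.1 kHz, 22.9 kHz} → 3.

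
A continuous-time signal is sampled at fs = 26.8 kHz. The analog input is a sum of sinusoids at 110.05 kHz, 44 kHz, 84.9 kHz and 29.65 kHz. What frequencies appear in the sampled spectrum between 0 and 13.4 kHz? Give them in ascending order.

2.85 kHz, 4.5 kHz, 9.6 kHz

fs/2 = 13.4 kHz.
110.05 kHz mod fs = 2.85 kHz.
2.85 kHz ≤ fs/2 = 13.4 kHz, appears at 2.85 kHz.
44 kHz mod fs = 17.2 kHz.
17.2 kHz > fs/2 = 13.4 kHz, folds to fs − 17.2 kHz = 9.6 kHz.
84.9 kHz mod fs = 4.5 kHz.
4.5 kHz ≤ fs/2 = 13.4 kHz, appears at 4.5 kHz.
29.65 kHz mod fs = 2.85 kHz.
2.85 kHz ≤ fs/2 = 13.4 kHz, appears at 2.85 kHz.
Distinct values: {2.85 kHz, 4.5 kHz, 9.6 kHz}.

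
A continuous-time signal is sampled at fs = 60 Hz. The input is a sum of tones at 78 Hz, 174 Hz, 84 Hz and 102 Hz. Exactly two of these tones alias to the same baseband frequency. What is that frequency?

fs/2 = 30 Hz.
78 Hz mod fs = 18 Hz.
18 Hz ≤ fs/2 = 30 Hz, appears at 18 Hz.
174 Hz mod fs = 54 Hz.
54 Hz > fs/2 = 30 Hz, folds to fs − 54 Hz = 6 Hz.
84 Hz mod fs = 24 Hz.
24 Hz ≤ fs/2 = 30 Hz, appears at 24 Hz.
102 Hz mod fs = 42 Hz.
42 Hz > fs/2 = 30 Hz, folds to fs − 42 Hz = 18 Hz.
78 Hz and 102 Hz both map to 18 Hz.

18 Hz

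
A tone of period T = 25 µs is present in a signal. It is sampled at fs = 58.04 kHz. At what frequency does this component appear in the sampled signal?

18.04 kHz

T = 25 µs → f = 1/T = 40 kHz.
40 kHz > fs/2 = 29.02 kHz, folds to fs − 40 kHz = 18.04 kHz.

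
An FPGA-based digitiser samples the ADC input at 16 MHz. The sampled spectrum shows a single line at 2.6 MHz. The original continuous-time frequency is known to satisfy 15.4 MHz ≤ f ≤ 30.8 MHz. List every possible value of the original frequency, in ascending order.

Frequencies that alias to 2.6 MHz are k·fs ± 2.6 MHz for integer k ≥ 0.
k=0: 2.6 MHz.
k=1: 13.4 MHz, 18.6 MHz.
k=2: 29.4 MHz, 34.6 MHz.
k=3: 45.4 MHz, 50.6 MHz.
Within [15.4 MHz, 30.8 MHz]: 18.6 MHz, 29.4 MHz.

18.6 MHz, 29.4 MHz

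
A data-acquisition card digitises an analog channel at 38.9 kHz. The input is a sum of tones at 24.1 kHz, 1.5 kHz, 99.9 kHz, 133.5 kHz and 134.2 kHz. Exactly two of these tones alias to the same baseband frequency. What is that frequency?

16.8 kHz

fs/2 = 19.45 kHz.
24.1 kHz > fs/2 = 19.45 kHz, folds to fs − 24.1 kHz = 14.8 kHz.
1.5 kHz ≤ fs/2 = 19.45 kHz, passes unchanged.
99.9 kHz mod fs = 22.1 kHz.
22.1 kHz > fs/2 = 19.45 kHz, folds to fs − 22.1 kHz = 16.8 kHz.
133.5 kHz mod fs = 16.8 kHz.
16.8 kHz ≤ fs/2 = 19.45 kHz, appears at 16.8 kHz.
134.2 kHz mod fs = 17.5 kHz.
17.5 kHz ≤ fs/2 = 19.45 kHz, appears at 17.5 kHz.
99.9 kHz and 133.5 kHz both map to 16.8 kHz.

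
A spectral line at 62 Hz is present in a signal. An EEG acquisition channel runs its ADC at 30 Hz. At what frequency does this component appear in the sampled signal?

62 Hz mod fs = 2 Hz.
2 Hz ≤ fs/2 = 15 Hz, appears at 2 Hz.

2 Hz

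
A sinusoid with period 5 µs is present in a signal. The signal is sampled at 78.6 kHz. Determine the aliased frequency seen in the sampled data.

T = 5 µs → f = 1/T = 200 kHz.
200 kHz mod fs = 42.8 kHz.
42.8 kHz > fs/2 = 39.3 kHz, folds to fs − 42.8 kHz = 35.8 kHz.

35.8 kHz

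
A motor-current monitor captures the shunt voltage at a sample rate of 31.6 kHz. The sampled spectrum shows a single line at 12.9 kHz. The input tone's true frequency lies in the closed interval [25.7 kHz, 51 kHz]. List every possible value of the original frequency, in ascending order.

44.5 kHz, 50.3 kHz

Frequencies that alias to 12.9 kHz are k·fs ± 12.9 kHz for integer k ≥ 0.
k=0: 12.9 kHz.
k=1: 18.7 kHz, 44.5 kHz.
k=2: 50.3 kHz, 76.1 kHz.
k=3: 81.9 kHz, 107.7 kHz.
Within [25.7 kHz, 51 kHz]: 44.5 kHz, 50.3 kHz.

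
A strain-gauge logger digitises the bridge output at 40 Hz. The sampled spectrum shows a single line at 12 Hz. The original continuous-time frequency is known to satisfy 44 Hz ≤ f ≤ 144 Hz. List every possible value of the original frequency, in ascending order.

52 Hz, 68 Hz, 92 Hz, 108 Hz, 132 Hz

Frequencies that alias to 12 Hz are k·fs ± 12 Hz for integer k ≥ 0.
k=0: 12 Hz.
k=1: 28 Hz, 52 Hz.
k=2: 68 Hz, 92 Hz.
k=3: 108 Hz, 132 Hz.
k=4: 148 Hz, 172 Hz.
Within [44 Hz, 144 Hz]: 52 Hz, 68 Hz, 92 Hz, 108 Hz, 132 Hz.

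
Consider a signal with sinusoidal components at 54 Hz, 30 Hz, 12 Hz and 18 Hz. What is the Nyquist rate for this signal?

Highest-frequency component: 54 Hz.
Nyquist rate = 2 × 54 Hz = 108 Hz.

108 Hz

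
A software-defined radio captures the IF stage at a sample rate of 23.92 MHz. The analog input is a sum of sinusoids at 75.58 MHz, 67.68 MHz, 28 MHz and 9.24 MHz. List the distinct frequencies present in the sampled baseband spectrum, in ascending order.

3.82 MHz, 4.08 MHz, 9.24 MHz

fs/2 = 11.96 MHz.
75.58 MHz mod fs = 3.82 MHz.
3.82 MHz ≤ fs/2 = 11.96 MHz, appears at 3.82 MHz.
67.68 MHz mod fs = 19.84 MHz.
19.84 MHz > fs/2 = 11.96 MHz, folds to fs − 19.84 MHz = 4.08 MHz.
28 MHz mod fs = 4.08 MHz.
4.08 MHz ≤ fs/2 = 11.96 MHz, appears at 4.08 MHz.
9.24 MHz ≤ fs/2 = 11.96 MHz, passes unchanged.
Distinct values: {3.82 MHz, 4.08 MHz, 9.24 MHz}.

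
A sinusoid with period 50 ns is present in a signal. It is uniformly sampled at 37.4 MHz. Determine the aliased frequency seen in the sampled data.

T = 50 ns → f = 1/T = 20 MHz.
20 MHz > fs/2 = 18.7 MHz, folds to fs − 20 MHz = 17.4 MHz.

17.4 MHz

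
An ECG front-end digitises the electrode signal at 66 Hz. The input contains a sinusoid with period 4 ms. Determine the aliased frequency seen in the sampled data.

14 Hz

T = 4 ms → f = 1/T = 250 Hz.
250 Hz mod fs = 52 Hz.
52 Hz > fs/2 = 33 Hz, folds to fs − 52 Hz = 14 Hz.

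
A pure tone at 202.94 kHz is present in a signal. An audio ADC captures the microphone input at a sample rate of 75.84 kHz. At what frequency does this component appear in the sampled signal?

24.58 kHz

202.94 kHz mod fs = 51.26 kHz.
51.26 kHz > fs/2 = 37.92 kHz, folds to fs − 51.26 kHz = 24.58 kHz.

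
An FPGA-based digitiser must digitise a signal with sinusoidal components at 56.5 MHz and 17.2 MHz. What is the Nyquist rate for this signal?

Highest-frequency component: 56.5 MHz.
Nyquist rate = 2 × 56.5 MHz = 113 MHz.

113 MHz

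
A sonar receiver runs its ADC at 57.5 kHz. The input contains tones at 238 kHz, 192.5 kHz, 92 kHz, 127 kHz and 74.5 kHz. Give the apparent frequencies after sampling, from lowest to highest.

8 kHz, 12 kHz, 17 kHz, 20 kHz, 23 kHz

fs/2 = 28.75 kHz.
238 kHz mod fs = 8 kHz.
8 kHz ≤ fs/2 = 28.75 kHz, appears at 8 kHz.
192.5 kHz mod fs = 20 kHz.
20 kHz ≤ fs/2 = 28.75 kHz, appears at 20 kHz.
92 kHz mod fs = 34.5 kHz.
34.5 kHz > fs/2 = 28.75 kHz, folds to fs − 34.5 kHz = 23 kHz.
127 kHz mod fs = 12 kHz.
12 kHz ≤ fs/2 = 28.75 kHz, appears at 12 kHz.
74.5 kHz mod fs = 17 kHz.
17 kHz ≤ fs/2 = 28.75 kHz, appears at 17 kHz.
Distinct values: {8 kHz, 12 kHz, 17 kHz, 20 kHz, 23 kHz}.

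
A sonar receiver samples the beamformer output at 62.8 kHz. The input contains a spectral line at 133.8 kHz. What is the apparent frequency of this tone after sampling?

8.2 kHz

133.8 kHz mod fs = 8.2 kHz.
8.2 kHz ≤ fs/2 = 31.4 kHz, appears at 8.2 kHz.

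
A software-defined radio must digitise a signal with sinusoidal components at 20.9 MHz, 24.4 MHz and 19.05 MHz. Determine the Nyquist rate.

48.8 MHz

Highest-frequency component: 24.4 MHz.
Nyquist rate = 2 × 24.4 MHz = 48.8 MHz.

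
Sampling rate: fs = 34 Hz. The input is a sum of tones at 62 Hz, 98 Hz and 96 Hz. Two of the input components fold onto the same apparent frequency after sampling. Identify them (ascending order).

fs/2 = 17 Hz.
62 Hz mod fs = 28 Hz.
28 Hz > fs/2 = 17 Hz, folds to fs − 28 Hz = 6 Hz.
98 Hz mod fs = 30 Hz.
30 Hz > fs/2 = 17 Hz, folds to fs − 30 Hz = 4 Hz.
96 Hz mod fs = 28 Hz.
28 Hz > fs/2 = 17 Hz, folds to fs − 28 Hz = 6 Hz.
62 Hz and 96 Hz both map to 6 Hz.

62 Hz, 96 Hz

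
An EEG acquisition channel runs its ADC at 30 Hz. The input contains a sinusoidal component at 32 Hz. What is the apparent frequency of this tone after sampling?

2 Hz

32 Hz mod fs = 2 Hz.
2 Hz ≤ fs/2 = 15 Hz, appears at 2 Hz.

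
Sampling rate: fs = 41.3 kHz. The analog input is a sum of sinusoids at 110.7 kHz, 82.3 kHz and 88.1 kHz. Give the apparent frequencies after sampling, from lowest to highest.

fs/2 = 20.65 kHz.
110.7 kHz mod fs = 28.1 kHz.
28.1 kHz > fs/2 = 20.65 kHz, folds to fs − 28.1 kHz = 13.2 kHz.
82.3 kHz mod fs = 41 kHz.
41 kHz > fs/2 = 20.65 kHz, folds to fs − 41 kHz = 0.3 kHz.
88.1 kHz mod fs = 5.5 kHz.
5.5 kHz ≤ fs/2 = 20.65 kHz, appears at 5.5 kHz.
Distinct values: {0.3 kHz, 5.5 kHz, 13.2 kHz}.

0.3 kHz, 5.5 kHz, 13.2 kHz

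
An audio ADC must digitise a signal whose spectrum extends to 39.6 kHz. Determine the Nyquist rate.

79.2 kHz

Nyquist rate = 2 × 39.6 kHz = 79.2 kHz.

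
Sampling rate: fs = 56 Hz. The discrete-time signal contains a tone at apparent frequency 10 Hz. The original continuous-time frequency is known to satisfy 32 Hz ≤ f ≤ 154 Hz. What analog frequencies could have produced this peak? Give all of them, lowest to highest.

46 Hz, 66 Hz, 102 Hz, 122 Hz

Frequencies that alias to 10 Hz are k·fs ± 10 Hz for integer k ≥ 0.
k=0: 10 Hz.
k=1: 46 Hz, 66 Hz.
k=2: 102 Hz, 122 Hz.
k=3: 158 Hz, 178 Hz.
Within [32 Hz, 154 Hz]: 46 Hz, 66 Hz, 102 Hz, 122 Hz.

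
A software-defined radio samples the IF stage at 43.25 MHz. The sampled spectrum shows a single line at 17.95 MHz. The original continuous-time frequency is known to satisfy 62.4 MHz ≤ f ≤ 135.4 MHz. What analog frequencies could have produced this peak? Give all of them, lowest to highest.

68.55 MHz, 104.45 MHz, 111.8 MHz

Frequencies that alias to 17.95 MHz are k·fs ± 17.95 MHz for integer k ≥ 0.
k=0: 17.95 MHz.
k=1: 25.3 MHz, 61.2 MHz.
k=2: 68.55 MHz, 104.45 MHz.
k=3: 111.8 MHz, 147.7 MHz.
k=4: 155.05 MHz, 190.95 MHz.
Within [62.4 MHz, 135.4 MHz]: 68.55 MHz, 104.45 MHz, 111.8 MHz.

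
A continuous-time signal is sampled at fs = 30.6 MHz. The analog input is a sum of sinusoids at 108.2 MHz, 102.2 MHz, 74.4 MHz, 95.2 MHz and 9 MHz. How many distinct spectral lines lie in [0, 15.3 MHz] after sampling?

5

fs/2 = 15.3 MHz.
108.2 MHz mod fs = 16.4 MHz.
16.4 MHz > fs/2 = 15.3 MHz, folds to fs − 16.4 MHz = 14.2 MHz.
102.2 MHz mod fs = 10.4 MHz.
10.4 MHz ≤ fs/2 = 15.3 MHz, appears at 10.4 MHz.
74.4 MHz mod fs = 13.2 MHz.
13.2 MHz ≤ fs/2 = 15.3 MHz, appears at 13.2 MHz.
95.2 MHz mod fs = 3.4 MHz.
3.4 MHz ≤ fs/2 = 15.3 MHz, appears at 3.4 MHz.
9 MHz ≤ fs/2 = 15.3 MHz, passes unchanged.
Distinct values: {3.4 MHz, 9 MHz, 10.4 MHz, 13.2 MHz, 14.2 MHz} → 5.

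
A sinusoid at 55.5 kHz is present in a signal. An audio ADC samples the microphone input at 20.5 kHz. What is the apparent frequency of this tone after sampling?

55.5 kHz mod fs = 14.5 kHz.
14.5 kHz > fs/2 = 10.25 kHz, folds to fs − 14.5 kHz = 6 kHz.

6 kHz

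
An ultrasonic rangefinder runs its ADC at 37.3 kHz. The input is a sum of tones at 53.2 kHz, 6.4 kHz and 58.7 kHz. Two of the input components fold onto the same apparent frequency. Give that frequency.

fs/2 = 18.65 kHz.
53.2 kHz mod fs = 15.9 kHz.
15.9 kHz ≤ fs/2 = 18.65 kHz, appears at 15.9 kHz.
6.4 kHz ≤ fs/2 = 18.65 kHz, passes unchanged.
58.7 kHz mod fs = 21.4 kHz.
21.4 kHz > fs/2 = 18.65 kHz, folds to fs − 21.4 kHz = 15.9 kHz.
53.2 kHz and 58.7 kHz both map to 15.9 kHz.

15.9 kHz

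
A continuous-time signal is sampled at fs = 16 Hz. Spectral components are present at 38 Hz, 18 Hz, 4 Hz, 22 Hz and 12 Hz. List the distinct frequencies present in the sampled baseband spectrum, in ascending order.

2 Hz, 4 Hz, 6 Hz

fs/2 = 8 Hz.
38 Hz mod fs = 6 Hz.
6 Hz ≤ fs/2 = 8 Hz, appears at 6 Hz.
18 Hz mod fs = 2 Hz.
2 Hz ≤ fs/2 = 8 Hz, appears at 2 Hz.
4 Hz ≤ fs/2 = 8 Hz, passes unchanged.
22 Hz mod fs = 6 Hz.
6 Hz ≤ fs/2 = 8 Hz, appears at 6 Hz.
12 Hz > fs/2 = 8 Hz, folds to fs − 12 Hz = 4 Hz.
Distinct values: {2 Hz, 4 Hz, 6 Hz}.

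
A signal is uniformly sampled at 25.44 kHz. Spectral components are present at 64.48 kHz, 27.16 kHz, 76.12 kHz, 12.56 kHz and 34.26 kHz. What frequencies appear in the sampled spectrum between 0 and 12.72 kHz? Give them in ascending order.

0.2 kHz, 1.72 kHz, 8.82 kHz, 11.84 kHz, 12.56 kHz

fs/2 = 12.72 kHz.
64.48 kHz mod fs = 13.6 kHz.
13.6 kHz > fs/2 = 12.72 kHz, folds to fs − 13.6 kHz = 11.84 kHz.
27.16 kHz mod fs = 1.72 kHz.
1.72 kHz ≤ fs/2 = 12.72 kHz, appears at 1.72 kHz.
76.12 kHz mod fs = 25.24 kHz.
25.24 kHz > fs/2 = 12.72 kHz, folds to fs − 25.24 kHz = 0.2 kHz.
12.56 kHz ≤ fs/2 = 12.72 kHz, passes unchanged.
34.26 kHz mod fs = 8.82 kHz.
8.82 kHz ≤ fs/2 = 12.72 kHz, appears at 8.82 kHz.
Distinct values: {0.2 kHz, 1.72 kHz, 8.82 kHz, 11.84 kHz, 12.56 kHz}.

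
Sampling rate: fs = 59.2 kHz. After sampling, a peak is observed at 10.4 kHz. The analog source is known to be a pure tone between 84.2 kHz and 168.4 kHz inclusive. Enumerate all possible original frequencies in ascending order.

Frequencies that alias to 10.4 kHz are k·fs ± 10.4 kHz for integer k ≥ 0.
k=0: 10.4 kHz.
k=1: 48.8 kHz, 69.6 kHz.
k=2: 108 kHz, 128.8 kHz.
k=3: 167.2 kHz, 188 kHz.
k=4: 226.4 kHz, 247.2 kHz.
Within [84.2 kHz, 168.4 kHz]: 108 kHz, 128.8 kHz, 167.2 kHz.

108 kHz, 128.8 kHz, 167.2 kHz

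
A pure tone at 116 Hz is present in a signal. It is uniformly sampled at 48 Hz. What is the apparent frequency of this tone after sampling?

116 Hz mod fs = 20 Hz.
20 Hz ≤ fs/2 = 24 Hz, appears at 20 Hz.

20 Hz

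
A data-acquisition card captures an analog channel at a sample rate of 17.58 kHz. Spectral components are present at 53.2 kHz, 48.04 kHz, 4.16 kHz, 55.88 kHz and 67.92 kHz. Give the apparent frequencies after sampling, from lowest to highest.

fs/2 = 8.79 kHz.
53.2 kHz mod fs = 0.46 kHz.
0.46 kHz ≤ fs/2 = 8.79 kHz, appears at 0.46 kHz.
48.04 kHz mod fs = 12.88 kHz.
12.88 kHz > fs/2 = 8.79 kHz, folds to fs − 12.88 kHz = 4.7 kHz.
4.16 kHz ≤ fs/2 = 8.79 kHz, passes unchanged.
55.88 kHz mod fs = 3.14 kHz.
3.14 kHz ≤ fs/2 = 8.79 kHz, appears at 3.14 kHz.
67.92 kHz mod fs = 15.18 kHz.
15.18 kHz > fs/2 = 8.79 kHz, folds to fs − 15.18 kHz = 2.4 kHz.
Distinct values: {0.46 kHz, 2.4 kHz, 3.14 kHz, 4.16 kHz, 4.7 kHz}.

0.46 kHz, 2.4 kHz, 3.14 kHz, 4.16 kHz, 4.7 kHz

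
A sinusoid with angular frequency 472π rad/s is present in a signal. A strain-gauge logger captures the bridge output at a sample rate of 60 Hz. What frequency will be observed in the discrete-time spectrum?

4 Hz

ω = 472π rad/s → f = ω/(2π) = 236 Hz.
236 Hz mod fs = 56 Hz.
56 Hz > fs/2 = 30 Hz, folds to fs − 56 Hz = 4 Hz.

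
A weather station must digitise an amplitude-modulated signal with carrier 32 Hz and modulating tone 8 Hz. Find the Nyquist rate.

AM sidebands sit at fc ± fm = 24 Hz and 40 Hz.
Highest-frequency component: 40 Hz.
Nyquist rate = 2 × 40 Hz = 80 Hz.

80 Hz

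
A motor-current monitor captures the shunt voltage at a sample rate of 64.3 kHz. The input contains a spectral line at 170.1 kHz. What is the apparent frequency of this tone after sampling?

22.8 kHz

170.1 kHz mod fs = 41.5 kHz.
41.5 kHz > fs/2 = 32.15 kHz, folds to fs − 41.5 kHz = 22.8 kHz.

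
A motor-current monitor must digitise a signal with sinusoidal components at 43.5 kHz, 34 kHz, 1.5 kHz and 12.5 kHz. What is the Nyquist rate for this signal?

87 kHz

Highest-frequency component: 43.5 kHz.
Nyquist rate = 2 × 43.5 kHz = 87 kHz.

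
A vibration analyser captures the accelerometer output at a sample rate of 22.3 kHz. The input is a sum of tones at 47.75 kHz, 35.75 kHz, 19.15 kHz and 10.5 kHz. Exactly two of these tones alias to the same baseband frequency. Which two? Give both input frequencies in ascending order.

19.15 kHz, 47.75 kHz

fs/2 = 11.15 kHz.
47.75 kHz mod fs = 3.15 kHz.
3.15 kHz ≤ fs/2 = 11.15 kHz, appears at 3.15 kHz.
35.75 kHz mod fs = 13.45 kHz.
13.45 kHz > fs/2 = 11.15 kHz, folds to fs − 13.45 kHz = 8.85 kHz.
19.15 kHz > fs/2 = 11.15 kHz, folds to fs − 19.15 kHz = 3.15 kHz.
10.5 kHz ≤ fs/2 = 11.15 kHz, passes unchanged.
19.15 kHz and 47.75 kHz both map to 3.15 kHz.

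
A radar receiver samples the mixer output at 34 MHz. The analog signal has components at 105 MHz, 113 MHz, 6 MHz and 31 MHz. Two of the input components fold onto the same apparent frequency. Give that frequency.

fs/2 = 17 MHz.
105 MHz mod fs = 3 MHz.
3 MHz ≤ fs/2 = 17 MHz, appears at 3 MHz.
113 MHz mod fs = 11 MHz.
11 MHz ≤ fs/2 = 17 MHz, appears at 11 MHz.
6 MHz ≤ fs/2 = 17 MHz, passes unchanged.
31 MHz > fs/2 = 17 MHz, folds to fs − 31 MHz = 3 MHz.
31 MHz and 105 MHz both map to 3 MHz.

3 MHz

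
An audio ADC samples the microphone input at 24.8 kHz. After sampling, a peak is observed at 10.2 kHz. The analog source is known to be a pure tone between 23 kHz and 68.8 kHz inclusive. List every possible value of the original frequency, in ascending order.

Frequencies that alias to 10.2 kHz are k·fs ± 10.2 kHz for integer k ≥ 0.
k=0: 10.2 kHz.
k=1: 14.6 kHz, 35 kHz.
k=2: 39.4 kHz, 59.8 kHz.
k=3: 64.2 kHz, 84.6 kHz.
k=4: 89 kHz, 109.4 kHz.
Within [23 kHz, 68.8 kHz]: 35 kHz, 39.4 kHz, 59.8 kHz, 64.2 kHz.

35 kHz, 39.4 kHz, 59.8 kHz, 64.2 kHz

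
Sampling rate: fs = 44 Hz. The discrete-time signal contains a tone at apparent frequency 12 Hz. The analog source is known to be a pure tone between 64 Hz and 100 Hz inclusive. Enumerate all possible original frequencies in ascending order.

76 Hz, 100 Hz

Frequencies that alias to 12 Hz are k·fs ± 12 Hz for integer k ≥ 0.
k=0: 12 Hz.
k=1: 32 Hz, 56 Hz.
k=2: 76 Hz, 100 Hz.
k=3: 120 Hz, 144 Hz.
Within [64 Hz, 100 Hz]: 76 Hz, 100 Hz.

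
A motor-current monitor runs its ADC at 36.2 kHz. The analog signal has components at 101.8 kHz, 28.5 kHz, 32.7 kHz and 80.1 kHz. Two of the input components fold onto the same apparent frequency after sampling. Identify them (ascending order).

28.5 kHz, 80.1 kHz

fs/2 = 18.1 kHz.
101.8 kHz mod fs = 29.4 kHz.
29.4 kHz > fs/2 = 18.1 kHz, folds to fs − 29.4 kHz = 6.8 kHz.
28.5 kHz > fs/2 = 18.1 kHz, folds to fs − 28.5 kHz = 7.7 kHz.
32.7 kHz > fs/2 = 18.1 kHz, folds to fs − 32.7 kHz = 3.5 kHz.
80.1 kHz mod fs = 7.7 kHz.
7.7 kHz ≤ fs/2 = 18.1 kHz, appears at 7.7 kHz.
28.5 kHz and 80.1 kHz both map to 7.7 kHz.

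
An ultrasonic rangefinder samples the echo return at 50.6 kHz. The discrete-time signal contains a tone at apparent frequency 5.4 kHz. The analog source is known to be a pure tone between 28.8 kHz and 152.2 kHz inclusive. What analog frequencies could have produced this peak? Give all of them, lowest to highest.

45.2 kHz, 56 kHz, 95.8 kHz, 106.6 kHz, 146.4 kHz

Frequencies that alias to 5.4 kHz are k·fs ± 5.4 kHz for integer k ≥ 0.
k=0: 5.4 kHz.
k=1: 45.2 kHz, 56 kHz.
k=2: 95.8 kHz, 106.6 kHz.
k=3: 146.4 kHz, 157.2 kHz.
k=4: 197 kHz, 207.8 kHz.
Within [28.8 kHz, 152.2 kHz]: 45.2 kHz, 56 kHz, 95.8 kHz, 106.6 kHz, 146.4 kHz.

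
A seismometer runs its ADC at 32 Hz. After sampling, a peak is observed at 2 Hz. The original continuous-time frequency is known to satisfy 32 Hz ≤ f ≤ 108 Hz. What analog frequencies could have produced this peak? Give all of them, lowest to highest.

34 Hz, 62 Hz, 66 Hz, 94 Hz, 98 Hz

Frequencies that alias to 2 Hz are k·fs ± 2 Hz for integer k ≥ 0.
k=0: 2 Hz.
k=1: 30 Hz, 34 Hz.
k=2: 62 Hz, 66 Hz.
k=3: 94 Hz, 98 Hz.
k=4: 126 Hz, 130 Hz.
Within [32 Hz, 108 Hz]: 34 Hz, 62 Hz, 66 Hz, 94 Hz, 98 Hz.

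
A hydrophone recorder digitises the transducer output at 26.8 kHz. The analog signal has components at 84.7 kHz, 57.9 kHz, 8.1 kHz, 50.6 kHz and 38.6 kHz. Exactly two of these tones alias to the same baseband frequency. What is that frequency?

fs/2 = 13.4 kHz.
84.7 kHz mod fs = 4.3 kHz.
4.3 kHz ≤ fs/2 = 13.4 kHz, appears at 4.3 kHz.
57.9 kHz mod fs = 4.3 kHz.
4.3 kHz ≤ fs/2 = 13.4 kHz, appears at 4.3 kHz.
8.1 kHz ≤ fs/2 = 13.4 kHz, passes unchanged.
50.6 kHz mod fs = 23.8 kHz.
23.8 kHz > fs/2 = 13.4 kHz, folds to fs − 23.8 kHz = 3 kHz.
38.6 kHz mod fs = 11.8 kHz.
11.8 kHz ≤ fs/2 = 13.4 kHz, appears at 11.8 kHz.
57.9 kHz and 84.7 kHz both map to 4.3 kHz.

4.3 kHz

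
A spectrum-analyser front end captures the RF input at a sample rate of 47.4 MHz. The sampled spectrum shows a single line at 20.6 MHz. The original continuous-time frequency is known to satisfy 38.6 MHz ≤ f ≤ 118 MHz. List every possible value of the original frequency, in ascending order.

Frequencies that alias to 20.6 MHz are k·fs ± 20.6 MHz for integer k ≥ 0.
k=0: 20.6 MHz.
k=1: 26.8 MHz, 68 MHz.
k=2: 74.2 MHz, 115.4 MHz.
k=3: 121.6 MHz, 162.8 MHz.
Within [38.6 MHz, 118 MHz]: 68 MHz, 74.2 MHz, 115.4 MHz.

68 MHz, 74.2 MHz, 115.4 MHz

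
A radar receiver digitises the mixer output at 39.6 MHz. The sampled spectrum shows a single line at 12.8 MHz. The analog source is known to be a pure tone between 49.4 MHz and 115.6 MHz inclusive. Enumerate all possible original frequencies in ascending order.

52.4 MHz, 66.4 MHz, 92 MHz, 106 MHz

Frequencies that alias to 12.8 MHz are k·fs ± 12.8 MHz for integer k ≥ 0.
k=0: 12.8 MHz.
k=1: 26.8 MHz, 52.4 MHz.
k=2: 66.4 MHz, 92 MHz.
k=3: 106 MHz, 131.6 MHz.
k=4: 145.6 MHz, 171.2 MHz.
Within [49.4 MHz, 115.6 MHz]: 52.4 MHz, 66.4 MHz, 92 MHz, 106 MHz.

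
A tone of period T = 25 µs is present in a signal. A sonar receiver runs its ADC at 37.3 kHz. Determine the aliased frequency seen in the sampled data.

T = 25 µs → f = 1/T = 40 kHz.
40 kHz mod fs = 2.7 kHz.
2.7 kHz ≤ fs/2 = 18.65 kHz, appears at 2.7 kHz.

2.7 kHz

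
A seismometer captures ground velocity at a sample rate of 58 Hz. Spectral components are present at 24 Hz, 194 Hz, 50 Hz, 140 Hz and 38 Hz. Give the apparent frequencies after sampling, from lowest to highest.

8 Hz, 20 Hz, 24 Hz

fs/2 = 29 Hz.
24 Hz ≤ fs/2 = 29 Hz, passes unchanged.
194 Hz mod fs = 20 Hz.
20 Hz ≤ fs/2 = 29 Hz, appears at 20 Hz.
50 Hz > fs/2 = 29 Hz, folds to fs − 50 Hz = 8 Hz.
140 Hz mod fs = 24 Hz.
24 Hz ≤ fs/2 = 29 Hz, appears at 24 Hz.
38 Hz > fs/2 = 29 Hz, folds to fs − 38 Hz = 20 Hz.
Distinct values: {8 Hz, 20 Hz, 24 Hz}.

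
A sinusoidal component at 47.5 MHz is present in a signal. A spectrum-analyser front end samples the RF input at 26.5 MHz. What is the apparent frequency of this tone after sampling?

47.5 MHz mod fs = 21 MHz.
21 MHz > fs/2 = 13.25 MHz, folds to fs − 21 MHz = 5.5 MHz.

5.5 MHz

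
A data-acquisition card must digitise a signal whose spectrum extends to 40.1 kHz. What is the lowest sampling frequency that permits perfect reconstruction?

80.2 kHz

Nyquist rate = 2 × 40.1 kHz = 80.2 kHz.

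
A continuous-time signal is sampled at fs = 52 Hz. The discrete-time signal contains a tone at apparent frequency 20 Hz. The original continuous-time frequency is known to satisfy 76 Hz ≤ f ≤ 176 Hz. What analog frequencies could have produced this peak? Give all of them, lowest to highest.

Frequencies that alias to 20 Hz are k·fs ± 20 Hz for integer k ≥ 0.
k=0: 20 Hz.
k=1: 32 Hz, 72 Hz.
k=2: 84 Hz, 124 Hz.
k=3: 136 Hz, 176 Hz.
k=4: 188 Hz, 228 Hz.
Within [76 Hz, 176 Hz]: 84 Hz, 124 Hz, 136 Hz, 176 Hz.

84 Hz, 124 Hz, 136 Hz, 176 Hz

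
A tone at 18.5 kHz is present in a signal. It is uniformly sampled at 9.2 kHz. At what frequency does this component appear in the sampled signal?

0.1 kHz

18.5 kHz mod fs = 0.1 kHz.
0.1 kHz ≤ fs/2 = 4.6 kHz, appears at 0.1 kHz.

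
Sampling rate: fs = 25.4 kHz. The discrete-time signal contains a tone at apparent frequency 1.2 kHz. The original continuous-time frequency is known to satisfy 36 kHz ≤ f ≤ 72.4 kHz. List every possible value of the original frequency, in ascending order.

Frequencies that alias to 1.2 kHz are k·fs ± 1.2 kHz for integer k ≥ 0.
k=0: 1.2 kHz.
k=1: 24.2 kHz, 26.6 kHz.
k=2: 49.6 kHz, 52 kHz.
k=3: 75 kHz, 77.4 kHz.
Within [36 kHz, 72.4 kHz]: 49.6 kHz, 52 kHz.

49.6 kHz, 52 kHz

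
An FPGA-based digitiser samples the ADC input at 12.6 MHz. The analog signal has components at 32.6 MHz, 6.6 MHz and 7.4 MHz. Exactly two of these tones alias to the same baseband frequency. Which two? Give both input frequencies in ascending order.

fs/2 = 6.3 MHz.
32.6 MHz mod fs = 7.4 MHz.
7.4 MHz > fs/2 = 6.3 MHz, folds to fs − 7.4 MHz = 5.2 MHz.
6.6 MHz > fs/2 = 6.3 MHz, folds to fs − 6.6 MHz = 6 MHz.
7.4 MHz > fs/2 = 6.3 MHz, folds to fs − 7.4 MHz = 5.2 MHz.
7.4 MHz and 32.6 MHz both map to 5.2 MHz.

7.4 MHz, 32.6 MHz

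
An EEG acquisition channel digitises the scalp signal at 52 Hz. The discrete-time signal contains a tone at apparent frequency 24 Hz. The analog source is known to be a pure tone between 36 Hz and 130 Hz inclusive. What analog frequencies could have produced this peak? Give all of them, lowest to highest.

Frequencies that alias to 24 Hz are k·fs ± 24 Hz for integer k ≥ 0.
k=0: 24 Hz.
k=1: 28 Hz, 76 Hz.
k=2: 80 Hz, 128 Hz.
k=3: 132 Hz, 180 Hz.
Within [36 Hz, 130 Hz]: 76 Hz, 80 Hz, 128 Hz.

76 Hz, 80 Hz, 128 Hz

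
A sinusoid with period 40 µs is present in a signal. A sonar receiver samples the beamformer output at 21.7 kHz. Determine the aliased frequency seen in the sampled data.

T = 40 µs → f = 1/T = 25 kHz.
25 kHz mod fs = 3.3 kHz.
3.3 kHz ≤ fs/2 = 10.85 kHz, appears at 3.3 kHz.

3.3 kHz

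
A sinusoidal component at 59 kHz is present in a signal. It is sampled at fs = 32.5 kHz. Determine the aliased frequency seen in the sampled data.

59 kHz mod fs = 26.5 kHz.
26.5 kHz > fs/2 = 16.25 kHz, folds to fs − 26.5 kHz = 6 kHz.

6 kHz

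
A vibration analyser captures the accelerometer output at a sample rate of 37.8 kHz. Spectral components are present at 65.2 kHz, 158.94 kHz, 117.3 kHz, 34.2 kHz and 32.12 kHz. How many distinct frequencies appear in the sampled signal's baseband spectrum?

5

fs/2 = 18.9 kHz.
65.2 kHz mod fs = 27.4 kHz.
27.4 kHz > fs/2 = 18.9 kHz, folds to fs − 27.4 kHz = 10.4 kHz.
158.94 kHz mod fs = 7.74 kHz.
7.74 kHz ≤ fs/2 = 18.9 kHz, appears at 7.74 kHz.
117.3 kHz mod fs = 3.9 kHz.
3.9 kHz ≤ fs/2 = 18.9 kHz, appears at 3.9 kHz.
34.2 kHz > fs/2 = 18.9 kHz, folds to fs − 34.2 kHz = 3.6 kHz.
32.12 kHz > fs/2 = 18.9 kHz, folds to fs − 32.12 kHz = 5.68 kHz.
Distinct values: {3.6 kHz, 3.9 kHz, 5.68 kHz, 7.74 kHz, 10.4 kHz} → 5.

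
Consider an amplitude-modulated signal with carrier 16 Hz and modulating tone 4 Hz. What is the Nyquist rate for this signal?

AM sidebands sit at fc ± fm = 12 Hz and 20 Hz.
Highest-frequency component: 20 Hz.
Nyquist rate = 2 × 20 Hz = 40 Hz.

40 Hz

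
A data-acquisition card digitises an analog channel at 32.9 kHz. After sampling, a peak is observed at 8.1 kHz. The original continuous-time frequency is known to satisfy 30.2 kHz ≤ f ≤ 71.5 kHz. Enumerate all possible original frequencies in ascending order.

Frequencies that alias to 8.1 kHz are k·fs ± 8.1 kHz for integer k ≥ 0.
k=0: 8.1 kHz.
k=1: 24.8 kHz, 41 kHz.
k=2: 57.7 kHz, 73.9 kHz.
k=3: 90.6 kHz, 106.8 kHz.
Within [30.2 kHz, 71.5 kHz]: 41 kHz, 57.7 kHz.

41 kHz, 57.7 kHz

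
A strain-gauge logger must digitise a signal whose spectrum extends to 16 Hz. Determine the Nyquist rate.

Nyquist rate = 2 × 16 Hz = 32 Hz.

32 Hz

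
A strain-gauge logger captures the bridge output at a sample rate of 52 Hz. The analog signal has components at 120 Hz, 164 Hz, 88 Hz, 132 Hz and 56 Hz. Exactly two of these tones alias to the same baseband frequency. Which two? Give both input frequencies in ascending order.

fs/2 = 26 Hz.
120 Hz mod fs = 16 Hz.
16 Hz ≤ fs/2 = 26 Hz, appears at 16 Hz.
164 Hz mod fs = 8 Hz.
8 Hz ≤ fs/2 = 26 Hz, appears at 8 Hz.
88 Hz mod fs = 36 Hz.
36 Hz > fs/2 = 26 Hz, folds to fs − 36 Hz = 16 Hz.
132 Hz mod fs = 28 Hz.
28 Hz > fs/2 = 26 Hz, folds to fs − 28 Hz = 24 Hz.
56 Hz mod fs = 4 Hz.
4 Hz ≤ fs/2 = 26 Hz, appears at 4 Hz.
88 Hz and 120 Hz both map to 16 Hz.

88 Hz, 120 Hz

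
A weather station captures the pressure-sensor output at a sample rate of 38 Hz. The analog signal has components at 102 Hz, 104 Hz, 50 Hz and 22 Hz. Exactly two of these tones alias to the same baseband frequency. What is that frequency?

12 Hz

fs/2 = 19 Hz.
102 Hz mod fs = 26 Hz.
26 Hz > fs/2 = 19 Hz, folds to fs − 26 Hz = 12 Hz.
104 Hz mod fs = 28 Hz.
28 Hz > fs/2 = 19 Hz, folds to fs − 28 Hz = 10 Hz.
50 Hz mod fs = 12 Hz.
12 Hz ≤ fs/2 = 19 Hz, appears at 12 Hz.
22 Hz > fs/2 = 19 Hz, folds to fs − 22 Hz = 16 Hz.
50 Hz and 102 Hz both map to 12 Hz.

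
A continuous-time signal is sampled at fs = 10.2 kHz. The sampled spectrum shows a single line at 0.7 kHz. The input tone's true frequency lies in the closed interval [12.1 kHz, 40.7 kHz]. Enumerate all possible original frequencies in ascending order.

Frequencies that alias to 0.7 kHz are k·fs ± 0.7 kHz for integer k ≥ 0.
k=0: 0.7 kHz.
k=1: 9.5 kHz, 10.9 kHz.
k=2: 19.7 kHz, 21.1 kHz.
k=3: 29.9 kHz, 31.3 kHz.
k=4: 40.1 kHz, 41.5 kHz.
k=5: 50.3 kHz, 51.7 kHz.
Within [12.1 kHz, 40.7 kHz]: 19.7 kHz, 21.1 kHz, 29.9 kHz, 31.3 kHz, 40.1 kHz.

19.7 kHz, 21.1 kHz, 29.9 kHz, 31.3 kHz, 40.1 kHz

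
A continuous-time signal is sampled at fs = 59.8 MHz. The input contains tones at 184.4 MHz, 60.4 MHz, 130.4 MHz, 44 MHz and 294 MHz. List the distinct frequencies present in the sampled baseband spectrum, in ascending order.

fs/2 = 29.9 MHz.
184.4 MHz mod fs = 5 MHz.
5 MHz ≤ fs/2 = 29.9 MHz, appears at 5 MHz.
60.4 MHz mod fs = 0.6 MHz.
0.6 MHz ≤ fs/2 = 29.9 MHz, appears at 0.6 MHz.
130.4 MHz mod fs = 10.8 MHz.
10.8 MHz ≤ fs/2 = 29.9 MHz, appears at 10.8 MHz.
44 MHz > fs/2 = 29.9 MHz, folds to fs − 44 MHz = 15.8 MHz.
294 MHz mod fs = 54.8 MHz.
54.8 MHz > fs/2 = 29.9 MHz, folds to fs − 54.8 MHz = 5 MHz.
Distinct values: {0.6 MHz, 5 MHz, 10.8 MHz, 15.8 MHz}.

0.6 MHz, 5 MHz, 10.8 MHz, 15.8 MHz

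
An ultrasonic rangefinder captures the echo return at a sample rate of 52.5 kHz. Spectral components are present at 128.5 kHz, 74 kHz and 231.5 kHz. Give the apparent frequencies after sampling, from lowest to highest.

fs/2 = 26.25 kHz.
128.5 kHz mod fs = 23.5 kHz.
23.5 kHz ≤ fs/2 = 26.25 kHz, appears at 23.5 kHz.
74 kHz mod fs = 21.5 kHz.
21.5 kHz ≤ fs/2 = 26.25 kHz, appears at 21.5 kHz.
231.5 kHz mod fs = 21.5 kHz.
21.5 kHz ≤ fs/2 = 26.25 kHz, appears at 21.5 kHz.
Distinct values: {21.5 kHz, 23.5 kHz}.

21.5 kHz, 23.5 kHz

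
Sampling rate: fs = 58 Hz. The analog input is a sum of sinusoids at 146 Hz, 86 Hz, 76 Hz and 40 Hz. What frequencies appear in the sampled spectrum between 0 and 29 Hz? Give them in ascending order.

18 Hz, 28 Hz

fs/2 = 29 Hz.
146 Hz mod fs = 30 Hz.
30 Hz > fs/2 = 29 Hz, folds to fs − 30 Hz = 28 Hz.
86 Hz mod fs = 28 Hz.
28 Hz ≤ fs/2 = 29 Hz, appears at 28 Hz.
76 Hz mod fs = 18 Hz.
18 Hz ≤ fs/2 = 29 Hz, appears at 18 Hz.
40 Hz > fs/2 = 29 Hz, folds to fs − 40 Hz = 18 Hz.
Distinct values: {18 Hz, 28 Hz}.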